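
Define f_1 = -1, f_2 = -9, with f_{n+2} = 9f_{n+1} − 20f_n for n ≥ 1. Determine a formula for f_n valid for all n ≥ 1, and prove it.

Claim: f_n = -5^n + 4^n.

Base cases: f_1 = -1 and -5^1 + 4^1 = -1; f_2 = -9 and -5^2 + 4^2 = -9.
Assume f_j = -5^j + 4^j for all 1 ≤ j ≤ k, where k ≥ 2.
Then f_{k+1} = 9f_k − 20f_{k−1} = 9·(-5^k + 4^k) − 20·(-5^{k−1} + 4^{k−1}) = -(9·5 − 20)5^{k−1} + (9·4 − 20)4^{k−1} = -25·5^{k−1} + 16·4^{k−1} = -5^{k+1} + 4^{k+1}.
This completes the inductive step, so f_n = -5^n + 4^n for all n ≥ 1.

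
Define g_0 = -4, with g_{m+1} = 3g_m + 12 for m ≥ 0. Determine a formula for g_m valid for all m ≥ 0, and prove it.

Claim: g_m = 2·3^m − 6.

Base case: g_0 = -4, and 2·3^0 − 6 = 2 − 6 = -4.
Assume g_r = 2·3^r − 6 for some r ≥ 0.
Then g_{r+1} = 3g_r + 12 = 3·(2·3^r − 6) + 12 = 6·3^r − 18 + 12 = 2·3^{r+1} − 6.
Hence g_m = 2·3^m − 6 for every m ≥ 0, by induction.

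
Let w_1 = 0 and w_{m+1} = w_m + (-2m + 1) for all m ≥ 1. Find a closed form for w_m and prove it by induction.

Claim: w_m = -m^2 + 2m − 1.

Base case: w_1 = 0, and -1^2 + 2·1 − 1 = 0.
Assume w_k = -k^2 + 2k − 1.
Then w_{k+1} = w_k + (-2k + 1) = (-k^2 + 2k − 1) + (-2k + 1) = -k^2,
and -(k+1)^2 + 2·(k+1) − 1 = -k^2.
This completes the inductive step, so w_m = -m^2 + 2m − 1 for all m ≥ 1.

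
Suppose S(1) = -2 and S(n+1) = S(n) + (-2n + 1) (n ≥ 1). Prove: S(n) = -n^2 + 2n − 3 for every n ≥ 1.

Base case: S(1) = -2, and -1^2 + 2·1 − 3 = -2.
Assume S(r) = -r^2 + 2r − 3.
Then S(r+1) = S(r) + (-2r + 1) = (-r^2 + 2r − 3) + (-2r + 1) = -r^2 − 2,
and -(r+1)^2 + 2·(r+1) − 3 = -r^2 − 2.
This completes the inductive step, so S(n) = -n^2 + 2n − 3 for all n ≥ 1.

S(n) = -n^2 + 2n − 3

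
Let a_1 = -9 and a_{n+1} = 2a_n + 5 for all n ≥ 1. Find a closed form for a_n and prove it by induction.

Claim: a_n = -2^{n+1} − 5.

Base case: a_1 = -9, and -2^{1+1} − 5 = -4 − 5 = -9.
Assume a_r = -2^{r+1} − 5 for some r ≥ 1.
Then a_{r+1} = 2a_r + 5 = 2·(-2^{r+1} − 5) + 5 = -2^{r+2} − 10 + 5 = -2^{r+2} − 5.
Hence a_n = -2^{n+1} − 5 for every n ≥ 1, by induction.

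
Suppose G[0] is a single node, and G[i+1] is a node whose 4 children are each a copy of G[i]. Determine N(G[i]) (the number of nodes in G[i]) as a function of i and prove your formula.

Claim: N(G[i]) = (4^{i+1} − 1)/3.

Base case: N(G[0]) = 1, and (4^{0+1} − 1)/3 = 1.
Assume N(G[m]) = (4^{m+1} − 1)/3.
Then N(G[m+1]) = 1 + 4N(G[m]) = 1 + 4·(4^{m+1} − 1)/3 = 1 + (4^{m+2} − 4)/3 = (3 + 4^{m+2} − 4)/3 = (4^{m+2} − 1)/3.
By induction, N(G[i]) = (4^{i+1} − 1)/3 for all i ≥ 0.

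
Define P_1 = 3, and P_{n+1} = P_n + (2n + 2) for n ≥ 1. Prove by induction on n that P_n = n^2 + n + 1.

Base case: P_1 = 3, and 1^2 + 1 + 1 = 3.
Assume P_m = m^2 + m + 1.
Then P_{m+1} = P_m + (2m + 2) = (m^2 + m + 1) + (2m + 2) = m^2 + 3m + 3,
and (m+1)^2 + (m+1) + 1 = m^2 + 3m + 3.
This completes the inductive step, so P_n = n^2 + n + 1 for all n ≥ 1.

P_n = n^2 + n + 1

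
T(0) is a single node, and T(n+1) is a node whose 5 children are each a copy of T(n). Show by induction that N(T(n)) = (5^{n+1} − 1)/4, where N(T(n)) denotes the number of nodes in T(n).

Base case: N(T(0)) = 1, and (5^{0+1} − 1)/4 = 1.
Assume N(T(k)) = (5^{k+1} − 1)/4.
Then N(T(k+1)) = 1 + 5N(T(k)) = 1 + 5·(5^{k+1} − 1)/4 = 1 + (5^{k+2} − 5)/4 = (4 + 5^{k+2} − 5)/4 = (5^{k+2} − 1)/4.
This completes the inductive step, so N(T(n)) = (5^{n+1} − 1)/4 for all n ≥ 0.

N(T(n)) = (5^{n+1} − 1)/4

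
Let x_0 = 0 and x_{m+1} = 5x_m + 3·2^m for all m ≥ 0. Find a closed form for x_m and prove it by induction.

Claim: x_m = 5^m − 2^m.

Base case: x_0 = 0, and 5^0 − 2^0 = 1 − 1 = 0.
Assume x_j = 5^j − 2^j for some j ≥ 0.
Then x_{j+1} = 5x_j + 3·2^j = 5·(5^j − 2^j) + 3·2^j = 5^{j+1} − 5·2^j + 3·2^j = 5^{j+1} − 2·2^j = 5^{j+1} − 2^{j+1}.
So the formula holds for j+1, and by induction x_m = 5^m − 2^m for all m ≥ 0.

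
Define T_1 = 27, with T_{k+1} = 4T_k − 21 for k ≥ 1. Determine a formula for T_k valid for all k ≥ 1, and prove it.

Claim: T_k = 5·4^k + 7.

Base case: T_1 = 27, and 5·4^1 + 7 = 20 + 7 = 27.
Assume T_r = 5·4^r + 7 for some r ≥ 1.
Then T_{r+1} = 4T_r − 21 = 4·(5·4^r + 7) − 21 = 20·4^r + 28 − 21 = 5·4^{r+1} + 7.
This completes the inductive step, so T_k = 5·4^k + 7 for all k ≥ 1.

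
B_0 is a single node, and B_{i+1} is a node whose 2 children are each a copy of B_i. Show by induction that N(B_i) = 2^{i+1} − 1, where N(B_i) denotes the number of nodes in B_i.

Base case: N(B_0) = 1, and 2^{0+1} − 1 = 1.
Assume N(B_k) = 2^{k+1} − 1.
Then N(B_{k+1}) = 1 + 2N(B_k) = 1 + 2(2^{k+1} − 1) = 2^{k+2} − 2 + 1 = 2^{k+2} − 1.
So the formula holds for k+1, and by induction N(B_i) = 2^{i+1} − 1 for all i ≥ 0.

N(B_i) = 2^{i+1} − 1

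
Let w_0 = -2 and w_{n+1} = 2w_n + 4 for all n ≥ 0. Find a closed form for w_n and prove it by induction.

Claim: w_n = 2^{n+1} − 4.

Base case: w_0 = -2, and 2^{0+1} − 4 = 2 − 4 = -2.
Assume w_m = 2^{m+1} − 4 for some m ≥ 0.
Then w_{m+1} = 2w_m + 4 = 2·(2^{m+1} − 4) + 4 = 2^{m+2} − 8 + 4 = 2^{m+2} − 4.
By induction, w_n = 2^{n+1} − 4 for all n ≥ 0.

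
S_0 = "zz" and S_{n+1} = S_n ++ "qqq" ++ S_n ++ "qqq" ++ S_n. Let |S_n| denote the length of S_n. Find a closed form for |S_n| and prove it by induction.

Claim: |S_n| = 5·3^n − 3.

Base case: |S_0| = 2, and 5·3^0 − 3 = 2.
Assume |S_k| = 5·3^k − 3.
Then |S_{k+1}| = 3|S_k| + 6 = 3(5·3^k − 3) + 6 = 5·3^{k+1} − 9 + 6 = 5·3^{k+1} − 3.
So the formula holds for k+1, and by induction |S_n| = 5·3^n − 3 for all n ≥ 0.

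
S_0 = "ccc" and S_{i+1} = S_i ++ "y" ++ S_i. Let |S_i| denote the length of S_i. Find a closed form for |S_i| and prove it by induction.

Claim: |S_i| = 2^{i+2} − 1.

Base case: |S_0| = 3, and 2^{0+2} − 1 = 3.
Assume |S_k| = 2^{k+2} − 1.
Then |S_{k+1}| = |S_k| + 1 + |S_k| = 2|S_k| + 1 = 2(2^{k+2} − 1) + 1 = 2^{k+3} − 2 + 1 = 2^{k+3} − 1.
By induction, |S_i| = 2^{i+2} − 1 for all i ≥ 0.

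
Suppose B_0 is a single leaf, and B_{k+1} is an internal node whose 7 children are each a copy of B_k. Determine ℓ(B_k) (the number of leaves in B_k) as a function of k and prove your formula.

Claim: ℓ(B_k) = 7^k.

Base case: ℓ(B_0) = 1, and 7^0 = 1.
Assume ℓ(B_r) = 7^r.
Then ℓ(B_{r+1}) = 7·ℓ(B_r) = 7·7^r = 7^{r+1}.
So the formula holds for r+1, and by induction ℓ(B_k) = 7^k for all k ≥ 0.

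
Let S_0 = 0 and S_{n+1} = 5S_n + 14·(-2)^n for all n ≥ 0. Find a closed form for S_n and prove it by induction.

Claim: S_n = 2·5^n − 2·(-2)^n.

Base case: S_0 = 0, and 2·5^0 − 2·(-2)^0 = 2 − 2 = 0.
Assume S_r = 2·5^r − 2·(-2)^r for some r ≥ 0.
Then S_{r+1} = 5S_r + 14·(-2)^r = 5·(2·5^r − 2·(-2)^r) + 14·(-2)^r = 2·5^{r+1} − 10·(-2)^r + 14·(-2)^r = 2·5^{r+1} + 4·(-2)^r = 2·5^{r+1} − 2·(-2)^{r+1}.
By induction, S_n = 2·5^n − 2·(-2)^n for all n ≥ 0.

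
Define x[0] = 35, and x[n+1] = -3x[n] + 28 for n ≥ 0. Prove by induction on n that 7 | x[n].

Base case: x[0] = 35 = 7·5, so 7 | x[0].
Assume 7 | x[r], so x[r] = 7t for some integer t.
Then x[r+1] = -3x[r] + 28 = -3·(7t) + 28 = 7(-3t + 4), so 7 | x[r+1].
Hence 7 | x[n] for every n ≥ 0, by induction.

7 | x[n]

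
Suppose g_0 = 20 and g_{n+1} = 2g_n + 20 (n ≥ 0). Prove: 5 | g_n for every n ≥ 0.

Base case: g_0 = 20 = 5·4, so 5 | g_0.
Assume 5 | g_k, so g_k = 5t for some integer t.
Then g_{k+1} = 2g_k + 20 = 2·(5t) + 20 = 5(2t + 4), so 5 | g_{k+1}.
So the property holds for k+1, and by induction 5 | g_n for all n ≥ 0.

5 | g_n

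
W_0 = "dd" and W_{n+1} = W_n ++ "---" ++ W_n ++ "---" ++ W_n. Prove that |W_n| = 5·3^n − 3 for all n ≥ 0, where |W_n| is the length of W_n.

Base case: |W_0| = 2, and 5·3^0 − 3 = 2.
Assume |W_k| = 5·3^k − 3.
Then |W_{k+1}| = 3|W_k| + 6 = 3(5·3^k − 3) + 6 = 5·3^{k+1} − 9 + 6 = 5·3^{k+1} − 3.
By induction, |W_n| = 5·3^n − 3 for all n ≥ 0.

|W_n| = 5·3^n − 3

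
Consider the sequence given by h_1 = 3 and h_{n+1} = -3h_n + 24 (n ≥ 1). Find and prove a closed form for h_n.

Claim: h_n = (-3)^n + 6.

Base case: h_1 = 3, and (-3)^1 + 6 = -3 + 6 = 3.
Assume h_k = (-3)^k + 6 for some k ≥ 1.
Then h_{k+1} = -3h_k + 24 = -3·((-3)^k + 6) + 24 = -3·(-3)^k − 18 + 24 = (-3)^{k+1} + 6.
This completes the inductive step, so h_n = (-3)^n + 6 for all n ≥ 1.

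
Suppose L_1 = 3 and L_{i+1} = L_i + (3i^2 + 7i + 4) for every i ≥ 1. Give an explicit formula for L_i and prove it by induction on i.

Claim: L_i = i^3 + 2i^2 + i − 1.

Base case: L_1 = 3, and 1^3 + 2·1^2 + 1 − 1 = 3.
Assume L_j = j^3 + 2j^2 + j − 1.
Then L_{j+1} = L_j + (3j^2 + 7j + 4) = (j^3 + 2j^2 + j − 1) + (3j^2 + 7j + 4) = j^3 + 5j^2 + 8j + 3,
and (j+1)^3 + 2·(j+1)^2 + (j+1) − 1 = j^3 + 5j^2 + 8j + 3.
Hence L_i = i^3 + 2i^2 + i − 1 for every i ≥ 1, by induction.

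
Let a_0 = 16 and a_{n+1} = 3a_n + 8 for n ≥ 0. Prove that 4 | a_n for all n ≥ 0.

Base case: a_0 = 16 = 4·4, so 4 | a_0.
Assume 4 | a_m, so a_m = 4t for some integer t.
Then a_{m+1} = 3a_m + 8 = 3·(4t) + 8 = 4(3t + 2), so 4 | a_{m+1}.
Hence 4 | a_n for every n ≥ 0, by induction.

4 | a_n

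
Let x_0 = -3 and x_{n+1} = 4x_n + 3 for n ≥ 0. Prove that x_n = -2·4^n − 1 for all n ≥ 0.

Base case: x_0 = -3, and -2·4^0 − 1 = -2 − 1 = -3.
Assume x_j = -2·4^j − 1 for some j ≥ 0.
Then x_{j+1} = 4x_j + 3 = 4·(-2·4^j − 1) + 3 = -8·4^j − 4 + 3 = -2·4^{j+1} − 1.
This completes the inductive step, so x_n = -2·4^n − 1 for all n ≥ 0.

x_n = -2·4^n − 1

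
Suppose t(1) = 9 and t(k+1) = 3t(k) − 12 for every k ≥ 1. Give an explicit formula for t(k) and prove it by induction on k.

Claim: t(k) = 3^k + 6.

Base case: t(1) = 9, and 3^1 + 6 = 3 + 6 = 9.
Assume t(j) = 3^j + 6 for some j ≥ 1.
Then t(j+1) = 3t(j) − 12 = 3·(3^j + 6) − 12 = 3^{j+1} + 18 − 12 = 3^{j+1} + 6.
This completes the inductive step, so t(k) = 3^k + 6 for all k ≥ 1.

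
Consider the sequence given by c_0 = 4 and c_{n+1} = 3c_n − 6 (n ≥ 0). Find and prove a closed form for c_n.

Claim: c_n = 3^n + 3.

Base case: c_0 = 4, and 3^0 + 3 = 1 + 3 = 4.
Assume c_r = 3^r + 3 for some r ≥ 0.
Then c_{r+1} = 3c_r − 6 = 3·(3^r + 3) − 6 = 3^{r+1} + 9 − 6 = 3^{r+1} + 3.
So the formula holds for r+1, and by induction c_n = 3^n + 3 for all n ≥ 0.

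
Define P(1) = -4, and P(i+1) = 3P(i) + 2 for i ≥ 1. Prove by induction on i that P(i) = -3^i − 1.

Base case: P(1) = -4, and -3^1 − 1 = -3 − 1 = -4.
Assume P(r) = -3^r − 1 for some r ≥ 1.
Then P(r+1) = 3P(r) + 2 = 3·(-3^r − 1) + 2 = -3^{r+1} − 3 + 2 = -3^{r+1} − 1.
So the formula holds for r+1, and by induction P(i) = -3^i − 1 for all i ≥ 1.

P(i) = -3^i − 1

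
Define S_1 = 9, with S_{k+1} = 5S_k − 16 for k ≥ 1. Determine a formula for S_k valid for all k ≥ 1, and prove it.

Claim: S_k = 5^k + 4.

Base case: S_1 = 9, and 5^1 + 4 = 5 + 4 = 9.
Assume S_j = 5^j + 4 for some j ≥ 1.
Then S_{j+1} = 5S_j − 16 = 5·(5^j + 4) − 16 = 5^{j+1} + 20 − 16 = 5^{j+1} + 4.
This completes the inductive step, so S_k = 5^k + 4 for all k ≥ 1.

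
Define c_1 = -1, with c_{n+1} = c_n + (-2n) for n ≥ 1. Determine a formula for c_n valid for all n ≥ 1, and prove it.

Claim: c_n = -n^2 + n − 1.

Base case: c_1 = -1, and -1^2 + 1 − 1 = -1.
Assume c_j = -j^2 + j − 1.
Then c_{j+1} = c_j + (-2j) = (-j^2 + j − 1) + (-2j) = -j^2 − j − 1,
and -(j+1)^2 + (j+1) − 1 = -j^2 − j − 1.
This completes the inductive step, so c_n = -n^2 + n − 1 for all n ≥ 1.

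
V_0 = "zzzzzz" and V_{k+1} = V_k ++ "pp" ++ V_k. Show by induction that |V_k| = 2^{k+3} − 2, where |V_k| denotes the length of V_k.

Base case: |V_0| = 6, and 2^{0+3} − 2 = 6.
Assume |V_r| = 2^{r+3} − 2.
Then |V_{r+1}| = |V_r| + 2 + |V_r| = 2|V_r| + 2 = 2(2^{r+3} − 2) + 2 = 2^{r+1+3} − 4 + 2 = 2^{r+1+3} − 2.
So the formula holds for r+1, and by induction |V_k| = 2^{k+3} − 2 for all k ≥ 0.

|V_k| = 2^{k+3} − 2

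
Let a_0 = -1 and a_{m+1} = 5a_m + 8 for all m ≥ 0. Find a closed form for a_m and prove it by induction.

Claim: a_m = 5^m − 2.

Base case: a_0 = -1, and 5^0 − 2 = 1 − 2 = -1.
Assume a_k = 5^k − 2 for some k ≥ 0.
Then a_{k+1} = 5a_k + 8 = 5·(5^k − 2) + 8 = 5^{k+1} − 10 + 8 = 5^{k+1} − 2.
So the formula holds for k+1, and by induction a_m = 5^m − 2 for all m ≥ 0.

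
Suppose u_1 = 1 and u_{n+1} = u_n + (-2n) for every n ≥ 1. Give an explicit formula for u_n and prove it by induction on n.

Claim: u_n = -n^2 + n + 1.

Base case: u_1 = 1, and -1^2 + 1 + 1 = 1.
Assume u_j = -j^2 + j + 1.
Then u_{j+1} = u_j + (-2j) = (-j^2 + j + 1) + (-2j) = -j^2 − j + 1,
and -(j+1)^2 + (j+1) + 1 = -j^2 − j + 1.
Hence u_n = -n^2 + n + 1 for every n ≥ 1, by induction.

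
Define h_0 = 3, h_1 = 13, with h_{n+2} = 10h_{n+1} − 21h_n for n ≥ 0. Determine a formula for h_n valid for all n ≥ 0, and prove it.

Claim: h_n = 7^n + 2·3^n.

Base cases: h_0 = 3 and 7^0 + 2·3^0 = 3; h_1 = 13 and 7^1 + 2·3^1 = 13.
Assume h_j = 7^j + 2·3^j for all 0 ≤ j ≤ k, where k ≥ 1.
Then h_{k+1} = 10h_k − 21h_{k−1} = 10·(7^k + 2·3^k) − 21·(7^{k−1} + 2·3^{k−1}) = (10·7 − 21)7^{k−1} + 2·(10·3 − 21)3^{k−1} = 49·7^{k−1} + 18·3^{k−1} = 7^{k+1} + 2·3^{k+1}.
So the formula holds for k+1, and by strong induction h_n = 7^n + 2·3^n for all n ≥ 0.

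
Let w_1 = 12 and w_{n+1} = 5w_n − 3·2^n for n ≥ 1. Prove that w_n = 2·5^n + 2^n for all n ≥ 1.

Base case: w_1 = 12, and 2·5^1 + 2^1 = 10 + 2 = 12.
Assume w_k = 2·5^k + 2^k for some k ≥ 1.
Then w_{k+1} = 5w_k − 3·2^k = 5·(2·5^k + 2^k) − 3·2^k = 2·5^{k+1} + 5·2^k − 3·2^k = 2·5^{k+1} + 2·2^k = 2·5^{k+1} + 2^{k+1}.
By induction, w_n = 2·5^n + 2^n for all n ≥ 1.

w_n = 2·5^n + 2^n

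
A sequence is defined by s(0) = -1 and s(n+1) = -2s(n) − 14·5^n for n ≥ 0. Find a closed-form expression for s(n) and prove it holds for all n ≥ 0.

Claim: s(n) = (-2)^n − 2·5^n.

Base case: s(0) = -1, and (-2)^0 − 2·5^0 = 1 − 2 = -1.
Assume s(k) = (-2)^k − 2·5^k for some k ≥ 0.
Then s(k+1) = -2s(k) − 14·5^k = -2·((-2)^k − 2·5^k) − 14·5^k = (-2)^{k+1} + 4·5^k − 14·5^k = (-2)^{k+1} − 10·5^k = (-2)^{k+1} − 2·5^{k+1}.
So the formula holds for k+1, and by induction s(n) = (-2)^n − 2·5^n for all n ≥ 0.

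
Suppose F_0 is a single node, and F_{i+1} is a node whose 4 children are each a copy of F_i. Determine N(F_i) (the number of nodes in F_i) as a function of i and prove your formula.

Claim: N(F_i) = (4^{i+1} − 1)/3.

Base case: N(F_0) = 1, and (4^{0+1} − 1)/3 = 1.
Assume N(F_r) = (4^{r+1} − 1)/3.
Then N(F_{r+1}) = 1 + 4N(F_r) = 1 + 4·(4^{r+1} − 1)/3 = 1 + (4^{r+2} − 4)/3 = (3 + 4^{r+2} − 4)/3 = (4^{r+2} − 1)/3.
This completes the inductive step, so N(F_i) = (4^{i+1} − 1)/3 for all i ≥ 0.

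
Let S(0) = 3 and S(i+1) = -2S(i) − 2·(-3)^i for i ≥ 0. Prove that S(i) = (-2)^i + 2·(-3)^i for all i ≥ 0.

Base case: S(0) = 3, and (-2)^0 + 2·(-3)^0 = 1 + 2 = 3.
Assume S(k) = (-2)^k + 2·(-3)^k for some k ≥ 0.
Then S(k+1) = -2S(k) − 2·(-3)^k = -2·((-2)^k + 2·(-3)^k) − 2·(-3)^k = (-2)^{k+1} − 4·(-3)^k − 2·(-3)^k = (-2)^{k+1} − 6·(-3)^k = (-2)^{k+1} + 2·(-3)^{k+1}.
This completes the inductive step, so S(i) = (-2)^i + 2·(-3)^i for all i ≥ 0.

S(i) = (-2)^i + 2·(-3)^i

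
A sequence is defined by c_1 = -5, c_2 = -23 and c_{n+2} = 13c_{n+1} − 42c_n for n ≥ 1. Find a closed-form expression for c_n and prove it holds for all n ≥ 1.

Claim: c_n = 7^n − 2·6^n.

Base cases: c_1 = -5 and 7^1 − 2·6^1 = -5; c_2 = -23 and 7^2 − 2·6^2 = -23.
Assume c_j = 7^j − 2·6^j for all 1 ≤ j ≤ m, where m ≥ 2.
Then c_{m+1} = 13c_m − 42c_{m−1} = 13·(7^m − 2·6^m) − 42·(7^{m−1} − 2·6^{m−1}) = (13·7 − 42)7^{m−1} − 2·(13·6 − 42)6^{m−1} = 49·7^{m−1} − 72·6^{m−1} = 7^{m+1} − 2·6^{m+1}.
By strong induction, c_n = 7^n − 2·6^n for all n ≥ 1.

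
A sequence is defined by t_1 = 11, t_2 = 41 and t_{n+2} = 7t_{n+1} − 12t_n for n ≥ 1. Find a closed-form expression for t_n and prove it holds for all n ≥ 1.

Claim: t_n = 2·4^n + 3^n.

Base cases: t_1 = 11 and 2·4^1 + 3^1 = 11; t_2 = 41 and 2·4^2 + 3^2 = 41.
Assume t_j = 2·4^j + 3^j for all 1 ≤ j ≤ r, where r ≥ 2.
Then t_{r+1} = 7t_r − 12t_{r−1} = 7·(2·4^r + 3^r) − 12·(2·4^{r−1} + 3^{r−1}) = 2·(7·4 − 12)4^{r−1} + (7·3 − 12)3^{r−1} = 32·4^{r−1} + 9·3^{r−1} = 2·4^{r+1} + 3^{r+1}.
So the formula holds for r+1, and by strong induction t_n = 2·4^n + 3^n for all n ≥ 1.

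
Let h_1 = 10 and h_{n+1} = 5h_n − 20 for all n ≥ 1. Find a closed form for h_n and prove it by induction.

Claim: h_n = 5^n + 5.

Base case: h_1 = 10, and 5^1 + 5 = 5 + 5 = 10.
Assume h_m = 5^m + 5 for some m ≥ 1.
Then h_{m+1} = 5h_m − 20 = 5·(5^m + 5) − 20 = 5^{m+1} + 25 − 20 = 5^{m+1} + 5.
This completes the inductive step, so h_n = 5^n + 5 for all n ≥ 1.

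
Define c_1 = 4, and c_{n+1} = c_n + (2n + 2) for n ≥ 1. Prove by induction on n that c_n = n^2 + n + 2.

Base case: c_1 = 4, and 1^2 + 1 + 2 = 4.
Assume c_m = m^2 + m + 2.
Then c_{m+1} = c_m + (2m + 2) = (m^2 + m + 2) + (2m + 2) = m^2 + 3m + 4,
and (m+1)^2 + (m+1) + 2 = m^2 + 3m + 4.
This completes the inductive step, so c_n = n^2 + n + 2 for all n ≥ 1.

c_n = n^2 + n + 2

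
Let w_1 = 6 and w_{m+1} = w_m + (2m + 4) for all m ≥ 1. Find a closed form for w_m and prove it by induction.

Claim: w_m = m^2 + 3m + 2.

Base case: w_1 = 6, and 1^2 + 3·1 + 2 = 6.
Assume w_j = j^2 + 3j + 2.
Then w_{j+1} = w_j + (2j + 4) = (j^2 + 3j + 2) + (2j + 4) = j^2 + 5j + 6,
and (j+1)^2 + 3·(j+1) + 2 = j^2 + 5j + 6.
Hence w_m = m^2 + 3m + 2 for every m ≥ 1, by induction.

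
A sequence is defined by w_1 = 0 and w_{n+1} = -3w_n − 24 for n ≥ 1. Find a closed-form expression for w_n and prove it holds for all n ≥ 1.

Claim: w_n = -2·(-3)^n − 6.

Base case: w_1 = 0, and -2·(-3)^1 − 6 = 6 − 6 = 0.
Assume w_m = -2·(-3)^m − 6 for some m ≥ 1.
Then w_{m+1} = -3w_m − 24 = -3·(-2·(-3)^m − 6) − 24 = 6·(-3)^m + 18 − 24 = -2·(-3)^{m+1} − 6.
Hence w_n = -2·(-3)^n − 6 for every n ≥ 1, by induction.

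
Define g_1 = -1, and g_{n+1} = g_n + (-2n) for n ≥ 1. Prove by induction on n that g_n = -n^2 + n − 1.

Base case: g_1 = -1, and -1^2 + 1 − 1 = -1.
Assume g_j = -j^2 + j − 1.
Then g_{j+1} = g_j + (-2j) = (-j^2 + j − 1) + (-2j) = -j^2 − j − 1,
and -(j+1)^2 + (j+1) − 1 = -j^2 − j − 1.
Hence g_n = -n^2 + n − 1 for every n ≥ 1, by induction.

g_n = -n^2 + n − 1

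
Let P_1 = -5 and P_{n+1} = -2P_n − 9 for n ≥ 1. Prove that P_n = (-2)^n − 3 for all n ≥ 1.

Base case: P_1 = -5, and (-2)^1 − 3 = -2 − 3 = -5.
Assume P_k = (-2)^k − 3 for some k ≥ 1.
Then P_{k+1} = -2P_k − 9 = -2·((-2)^k − 3) − 9 = -2·(-2)^k + 6 − 9 = (-2)^{k+1} − 3.
This completes the inductive step, so P_n = (-2)^n − 3 for all n ≥ 1.

P_n = (-2)^n − 3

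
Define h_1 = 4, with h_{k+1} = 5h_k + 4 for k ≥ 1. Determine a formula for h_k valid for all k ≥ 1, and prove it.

Claim: h_k = 5^k − 1.

Base case: h_1 = 4, and 5^1 − 1 = 5 − 1 = 4.
Assume h_m = 5^m − 1 for some m ≥ 1.
Then h_{m+1} = 5h_m + 4 = 5·(5^m − 1) + 4 = 5^{m+1} − 5 + 4 = 5^{m+1} − 1.
So the formula holds for m+1, and by induction h_k = 5^k − 1 for all k ≥ 1.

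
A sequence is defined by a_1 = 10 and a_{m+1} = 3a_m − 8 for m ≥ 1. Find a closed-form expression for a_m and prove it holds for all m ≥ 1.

Claim: a_m = 2·3^m + 4.

Base case: a_1 = 10, and 2·3^1 + 4 = 6 + 4 = 10.
Assume a_j = 2·3^j + 4 for some j ≥ 1.
Then a_{j+1} = 3a_j − 8 = 3·(2·3^j + 4) − 8 = 6·3^j + 12 − 8 = 2·3^{j+1} + 4.
This completes the inductive step, so a_m = 2·3^m + 4 for all m ≥ 1.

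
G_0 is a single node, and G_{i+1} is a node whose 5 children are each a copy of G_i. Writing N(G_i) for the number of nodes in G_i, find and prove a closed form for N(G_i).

Claim: N(G_i) = (5^{i+1} − 1)/4.

Base case: N(G_0) = 1, and (5^{0+1} − 1)/4 = 1.
Assume N(G_j) = (5^{j+1} − 1)/4.
Then N(G_{j+1}) = 1 + 5N(G_j) = 1 + 5·(5^{j+1} − 1)/4 = 1 + (5^{j+2} − 5)/4 = (4 + 5^{j+2} − 5)/4 = (5^{j+2} − 1)/4.
Hence N(G_i) = (5^{i+1} − 1)/4 for every i ≥ 0, by induction.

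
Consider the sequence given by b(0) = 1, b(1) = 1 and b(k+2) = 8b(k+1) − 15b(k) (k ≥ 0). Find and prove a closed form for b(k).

Claim: b(k) = 2·3^k − 5^k.

Base cases: b(0) = 1 and 2·3^0 − 5^0 = 1; b(1) = 1 and 2·3^1 − 5^1 = 1.
Assume b(i) = 2·3^i − 5^i for all 0 ≤ i ≤ j, where j ≥ 1.
Then b(j+1) = 8b(j) − 15b(j−1) = 8·(2·3^j − 5^j) − 15·(2·3^{j−1} − 5^{j−1}) = 2·(8·3 − 15)3^{j−1} − (8·5 − 15)5^{j−1} = 18·3^{j−1} − 25·5^{j−1} = 2·3^{j+1} − 5^{j+1}.
Hence b(k) = 2·3^k − 5^k for every k ≥ 0, by strong induction.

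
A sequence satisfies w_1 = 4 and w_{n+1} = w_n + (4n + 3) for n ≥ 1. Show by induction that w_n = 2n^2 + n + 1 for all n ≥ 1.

Base case: w_1 = 4, and 2·1^2 + 1 + 1 = 4.
Assume w_k = 2k^2 + k + 1.
Then w_{k+1} = w_k + (4k + 3) = (2k^2 + k + 1) + (4k + 3) = 2k^2 + 5k + 4,
and 2·(k+1)^2 + (k+1) + 1 = 2k^2 + 5k + 4.
This completes the inductive step, so w_n = 2n^2 + n + 1 for all n ≥ 1.

w_n = 2n^2 + n + 1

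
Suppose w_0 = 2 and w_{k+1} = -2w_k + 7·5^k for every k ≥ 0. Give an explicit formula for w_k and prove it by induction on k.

Claim: w_k = (-2)^k + 5^k.

Base case: w_0 = 2, and (-2)^0 + 5^0 = 1 + 1 = 2.
Assume w_r = (-2)^r + 5^r for some r ≥ 0.
Then w_{r+1} = -2w_r + 7·5^r = -2·((-2)^r + 5^r) + 7·5^r = (-2)^{r+1} − 2·5^r + 7·5^r = (-2)^{r+1} + 5·5^r = (-2)^{r+1} + 5^{r+1}.
Hence w_k = (-2)^k + 5^k for every k ≥ 0, by induction.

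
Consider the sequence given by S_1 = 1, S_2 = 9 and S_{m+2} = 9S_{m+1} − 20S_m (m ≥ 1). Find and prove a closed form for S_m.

Claim: S_m = 5^m − 4^m.

Base cases: S_1 = 1 and 5^1 − 4^1 = 1; S_2 = 9 and 5^2 − 4^2 = 9.
Assume S_j = 5^j − 4^j for all 1 ≤ j ≤ k, where k ≥ 2.
Then S_{k+1} = 9S_k − 20S_{k−1} = 9·(5^k − 4^k) − 20·(5^{k−1} − 4^{k−1}) = (9·5 − 20)5^{k−1} − (9·4 − 20)4^{k−1} = 25·5^{k−1} − 16·4^{k−1} = 5^{k+1} − 4^{k+1}.
So the formula holds for k+1, and by strong induction S_m = 5^m − 4^m for all m ≥ 1.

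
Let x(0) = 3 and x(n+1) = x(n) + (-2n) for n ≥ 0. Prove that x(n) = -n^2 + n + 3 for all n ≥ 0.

Base case: x(0) = 3, and -0^2 + 0 + 3 = 3.
Assume x(r) = -r^2 + r + 3.
Then x(r+1) = x(r) + (-2r) = (-r^2 + r + 3) + (-2r) = -r^2 − r + 3,
and -(r+1)^2 + (r+1) + 3 = -r^2 − r + 3.
By induction, x(n) = -n^2 + n + 3 for all n ≥ 0.

x(n) = -n^2 + n + 3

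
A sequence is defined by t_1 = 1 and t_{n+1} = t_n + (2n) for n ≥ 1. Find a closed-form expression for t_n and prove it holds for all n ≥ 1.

Claim: t_n = n^2 − n + 1.

Base case: t_1 = 1, and 1^2 − 1 + 1 = 1.
Assume t_j = j^2 − j + 1.
Then t_{j+1} = t_j + (2j) = (j^2 − j + 1) + (2j) = j^2 + j + 1,
and (j+1)^2 − (j+1) + 1 = j^2 + j + 1.
This completes the inductive step, so t_n = n^2 − n + 1 for all n ≥ 1.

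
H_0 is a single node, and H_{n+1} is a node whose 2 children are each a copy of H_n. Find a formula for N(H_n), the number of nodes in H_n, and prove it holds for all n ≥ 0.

Claim: N(H_n) = 2^{n+1} − 1.

Base case: N(H_0) = 1, and 2^{0+1} − 1 = 1.
Assume N(H_j) = 2^{j+1} − 1.
Then N(H_{j+1}) = 1 + 2N(H_j) = 1 + 2(2^{j+1} − 1) = 2^{j+2} − 2 + 1 = 2^{j+2} − 1.
So the formula holds for j+1, and by induction N(H_n) = 2^{n+1} − 1 for all n ≥ 0.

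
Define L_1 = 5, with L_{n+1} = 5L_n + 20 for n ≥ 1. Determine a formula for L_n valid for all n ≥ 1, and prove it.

Claim: L_n = 2·5^n − 5.

Base case: L_1 = 5, and 2·5^1 − 5 = 10 − 5 = 5.
Assume L_r = 2·5^r − 5 for some r ≥ 1.
Then L_{r+1} = 5L_r + 20 = 5·(2·5^r − 5) + 20 = 10·5^r − 25 + 20 = 2·5^{r+1} − 5.
Hence L_n = 2·5^n − 5 for every n ≥ 1, by induction.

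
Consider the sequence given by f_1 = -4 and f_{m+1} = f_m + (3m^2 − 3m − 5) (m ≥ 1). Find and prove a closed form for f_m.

Claim: f_m = m^3 − 3m^2 − 3m + 1.

Base case: f_1 = -4, and 1^3 − 3·1^2 − 3·1 + 1 = -4.
Assume f_r = r^3 − 3r^2 − 3r + 1.
Then f_{r+1} = f_r + (3r^2 − 3r − 5) = (r^3 − 3r^2 − 3r + 1) + (3r^2 − 3r − 5) = r^3 − 6r − 4,
and (r+1)^3 − 3·(r+1)^2 − 3·(r+1) + 1 = r^3 − 6r − 4.
Hence f_m = m^3 − 3m^2 − 3m + 1 for every m ≥ 1, by induction.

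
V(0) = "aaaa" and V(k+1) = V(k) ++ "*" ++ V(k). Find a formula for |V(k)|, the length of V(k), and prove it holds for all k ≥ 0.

Claim: |V(k)| = 5·2^k − 1.

Base case: |V(0)| = 4, and 5·2^0 − 1 = 4.
Assume |V(j)| = 5·2^j − 1.
Then |V(j+1)| = |V(j)| + 1 + |V(j)| = 2|V(j)| + 1 = 2(5·2^j − 1) + 1 = 5·2^{j+1} − 2 + 1 = 5·2^{j+1} − 1.
So the formula holds for j+1, and by induction |V(k)| = 5·2^k − 1 for all k ≥ 0.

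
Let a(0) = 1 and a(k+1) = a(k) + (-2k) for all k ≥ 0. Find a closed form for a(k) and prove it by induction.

Claim: a(k) = -k^2 + k + 1.

Base case: a(0) = 1, and -0^2 + 0 + 1 = 1.
Assume a(m) = -m^2 + m + 1.
Then a(m+1) = a(m) + (-2m) = (-m^2 + m + 1) + (-2m) = -m^2 − m + 1,
and -(m+1)^2 + (m+1) + 1 = -m^2 − m + 1.
Hence a(k) = -k^2 + k + 1 for every k ≥ 0, by induction.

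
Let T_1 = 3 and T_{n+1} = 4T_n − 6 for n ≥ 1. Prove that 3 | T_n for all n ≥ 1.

Base case: T_1 = 3 = 3·1, so 3 | T_1.
Assume 3 | T_r, so T_r = 3t for some integer t.
Then T_{r+1} = 4T_r − 6 = 4·(3t) − 6 = 3(4t − 2), so 3 | T_{r+1}.
Hence 3 | T_n for every n ≥ 1, by induction.

3 | T_n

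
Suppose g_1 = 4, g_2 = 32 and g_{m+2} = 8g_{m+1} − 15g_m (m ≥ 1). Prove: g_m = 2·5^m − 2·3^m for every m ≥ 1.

Base cases: g_1 = 4 and 2·5^1 − 2·3^1 = 4; g_2 = 32 and 2·5^2 − 2·3^2 = 32.
Assume g_j = 2·5^j − 2·3^j for all 1 ≤ j ≤ r, where r ≥ 2.
Then g_{r+1} = 8g_r − 15g_{r−1} = 8·(2·5^r − 2·3^r) − 15·(2·5^{r−1} − 2·3^{r−1}) = 2·(8·5 − 15)5^{r−1} − 2·(8·3 − 15)3^{r−1} = 50·5^{r−1} − 18·3^{r−1} = 2·5^{r+1} − 2·3^{r+1}.
This completes the inductive step, so g_m = 2·5^m − 2·3^m for all m ≥ 1.

g_m = 2·5^m − 2·3^m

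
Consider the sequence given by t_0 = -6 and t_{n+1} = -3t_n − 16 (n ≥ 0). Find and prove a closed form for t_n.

Claim: t_n = -2·(-3)^n − 4.

Base case: t_0 = -6, and -2·(-3)^0 − 4 = -2 − 4 = -6.
Assume t_k = -2·(-3)^k − 4 for some k ≥ 0.
Then t_{k+1} = -3t_k − 16 = -3·(-2·(-3)^k − 4) − 16 = 6·(-3)^k + 12 − 16 = -2·(-3)^{k+1} − 4.
Hence t_n = -2·(-3)^n − 4 for every n ≥ 0, by induction.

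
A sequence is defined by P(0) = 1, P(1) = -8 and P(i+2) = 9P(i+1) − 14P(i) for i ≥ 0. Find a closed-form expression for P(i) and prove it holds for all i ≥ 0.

Claim: P(i) = 3·2^i − 2·7^i.

Base cases: P(0) = 1 and 3·2^0 − 2·7^0 = 1; P(1) = -8 and 3·2^1 − 2·7^1 = -8.
Assume P(t) = 3·2^t − 2·7^t for all 0 ≤ t ≤ j, where j ≥ 1.
Then P(j+1) = 9P(j) − 14P(j−1) = 9·(3·2^j − 2·7^j) − 14·(3·2^{j−1} − 2·7^{j−1}) = 3·(9·2 − 14)2^{j−1} − 2·(9·7 − 14)7^{j−1} = 12·2^{j−1} − 98·7^{j−1} = 3·2^{j+1} − 2·7^{j+1}.
Hence P(i) = 3·2^i − 2·7^i for every i ≥ 0, by strong induction.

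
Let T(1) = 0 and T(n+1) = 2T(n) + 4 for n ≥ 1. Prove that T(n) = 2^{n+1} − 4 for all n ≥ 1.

Base case: T(1) = 0, and 2^{1+1} − 4 = 4 − 4 = 0.
Assume T(m) = 2^{m+1} − 4 for some m ≥ 1.
Then T(m+1) = 2T(m) + 4 = 2·(2^{m+1} − 4) + 4 = 2^{m+2} − 8 + 4 = 2^{m+2} − 4.
Hence T(n) = 2^{n+1} − 4 for every n ≥ 1, by induction.

T(n) = 2^{n+1} − 4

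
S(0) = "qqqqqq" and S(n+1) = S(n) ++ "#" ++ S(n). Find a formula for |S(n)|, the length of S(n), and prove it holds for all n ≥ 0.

Claim: |S(n)| = 7·2^n − 1.

Base case: |S(0)| = 6, and 7·2^0 − 1 = 6.
Assume |S(m)| = 7·2^m − 1.
Then |S(m+1)| = |S(m)| + 1 + |S(m)| = 2|S(m)| + 1 = 2(7·2^m − 1) + 1 = 7·2^{m+1} − 2 + 1 = 7·2^{m+1} − 1.
This completes the inductive step, so |S(n)| = 7·2^n − 1 for all n ≥ 0.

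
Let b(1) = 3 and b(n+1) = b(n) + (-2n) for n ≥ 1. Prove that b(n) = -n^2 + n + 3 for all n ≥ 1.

Base case: b(1) = 3, and -1^2 + 1 + 3 = 3.
Assume b(m) = -m^2 + m + 3.
Then b(m+1) = b(m) + (-2m) = (-m^2 + m + 3) + (-2m) = -m^2 − m + 3,
and -(m+1)^2 + (m+1) + 3 = -m^2 − m + 3.
By induction, b(n) = -n^2 + n + 3 for all n ≥ 1.

b(n) = -n^2 + n + 3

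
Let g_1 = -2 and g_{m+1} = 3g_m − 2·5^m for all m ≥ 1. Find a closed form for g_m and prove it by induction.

Claim: g_m = 3^m − 5^m.

Base case: g_1 = -2, and 3^1 − 5^1 = 3 − 5 = -2.
Assume g_j = 3^j − 5^j for some j ≥ 1.
Then g_{j+1} = 3g_j − 2·5^j = 3·(3^j − 5^j) − 2·5^j = 3^{j+1} − 3·5^j − 2·5^j = 3^{j+1} − 5·5^j = 3^{j+1} − 5^{j+1}.
So the formula holds for j+1, and by induction g_m = 3^m − 5^m for all m ≥ 1.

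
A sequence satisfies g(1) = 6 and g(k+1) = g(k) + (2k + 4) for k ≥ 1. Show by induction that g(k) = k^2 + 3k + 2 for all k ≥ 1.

Base case: g(1) = 6, and 1^2 + 3·1 + 2 = 6.
Assume g(m) = m^2 + 3m + 2.
Then g(m+1) = g(m) + (2m + 4) = (m^2 + 3m + 2) + (2m + 4) = m^2 + 5m + 6,
and (m+1)^2 + 3·(m+1) + 2 = m^2 + 5m + 6.
Hence g(k) = k^2 + 3k + 2 for every k ≥ 1, by induction.

g(k) = k^2 + 3k + 2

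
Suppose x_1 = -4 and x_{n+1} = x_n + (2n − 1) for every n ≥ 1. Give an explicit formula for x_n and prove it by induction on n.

Claim: x_n = n^2 − 2n − 3.

Base case: x_1 = -4, and 1^2 − 2·1 − 3 = -4.
Assume x_j = j^2 − 2j − 3.
Then x_{j+1} = x_j + (2j − 1) = (j^2 − 2j − 3) + (2j − 1) = j^2 − 4,
and (j+1)^2 − 2·(j+1) − 3 = j^2 − 4.
Hence x_n = n^2 − 2n − 3 for every n ≥ 1, by induction.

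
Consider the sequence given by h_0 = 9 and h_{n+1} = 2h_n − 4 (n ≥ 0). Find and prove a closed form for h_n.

Claim: h_n = 5·2^n + 4.

Base case: h_0 = 9, and 5·2^0 + 4 = 5 + 4 = 9.
Assume h_m = 5·2^m + 4 for some m ≥ 0.
Then h_{m+1} = 2h_m − 4 = 2·(5·2^m + 4) − 4 = 10·2^m + 8 − 4 = 5·2^{m+1} + 4.
By induction, h_n = 5·2^n + 4 for all n ≥ 0.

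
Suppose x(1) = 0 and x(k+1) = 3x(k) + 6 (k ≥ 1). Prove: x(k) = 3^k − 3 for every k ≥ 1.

Base case: x(1) = 0, and 3^1 − 3 = 3 − 3 = 0.
Assume x(r) = 3^r − 3 for some r ≥ 1.
Then x(r+1) = 3x(r) + 6 = 3·(3^r − 3) + 6 = 3^{r+1} − 9 + 6 = 3^{r+1} − 3.
Hence x(k) = 3^k − 3 for every k ≥ 1, by induction.

x(k) = 3^k − 3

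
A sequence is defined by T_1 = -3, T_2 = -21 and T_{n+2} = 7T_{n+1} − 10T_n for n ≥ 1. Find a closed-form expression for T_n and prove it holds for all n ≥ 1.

Claim: T_n = 2^n − 5^n.

Base cases: T_1 = -3 and 2^1 − 5^1 = -3; T_2 = -21 and 2^2 − 5^2 = -21.
Assume T_i = 2^i − 5^i for all 1 ≤ i ≤ j, where j ≥ 2.
Then T_{j+1} = 7T_j − 10T_{j−1} = 7·(2^j − 5^j) − 10·(2^{j−1} − 5^{j−1}) = (7·2 − 10)2^{j−1} − (7·5 − 10)5^{j−1} = 4·2^{j−1} − 25·5^{j−1} = 2^{j+1} − 5^{j+1}.
Hence T_n = 2^n − 5^n for every n ≥ 1, by strong induction.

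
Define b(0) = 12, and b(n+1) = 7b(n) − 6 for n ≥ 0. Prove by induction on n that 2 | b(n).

Base case: b(0) = 12 = 2·6, so 2 | b(0).
Assume 2 | b(k), so b(k) = 2t for some integer t.
Then b(k+1) = 7b(k) − 6 = 7·(2t) − 6 = 2(7t − 3), so 2 | b(k+1).
This completes the inductive step, so 2 | b(n) for all n ≥ 0.

2 | b(n)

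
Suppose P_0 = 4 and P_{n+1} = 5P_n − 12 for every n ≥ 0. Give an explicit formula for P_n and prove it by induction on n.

Claim: P_n = 5^n + 3.

Base case: P_0 = 4, and 5^0 + 3 = 1 + 3 = 4.
Assume P_k = 5^k + 3 for some k ≥ 0.
Then P_{k+1} = 5P_k − 12 = 5·(5^k + 3) − 12 = 5^{k+1} + 15 − 12 = 5^{k+1} + 3.
This completes the inductive step, so P_n = 5^n + 3 for all n ≥ 0.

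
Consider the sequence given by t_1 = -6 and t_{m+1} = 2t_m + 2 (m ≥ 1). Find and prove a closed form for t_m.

Claim: t_m = -2^{m+1} − 2.

Base case: t_1 = -6, and -2^{1+1} − 2 = -4 − 2 = -6.
Assume t_r = -2^{r+1} − 2 for some r ≥ 1.
Then t_{r+1} = 2t_r + 2 = 2·(-2^{r+1} − 2) + 2 = -2^{r+2} − 4 + 2 = -2^{r+2} − 2.
This completes the inductive step, so t_m = -2^{m+1} − 2 for all m ≥ 1.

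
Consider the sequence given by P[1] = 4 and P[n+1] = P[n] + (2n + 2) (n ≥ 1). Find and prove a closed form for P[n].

Claim: P[n] = n^2 + n + 2.

Base case: P[1] = 4, and 1^2 + 1 + 2 = 4.
Assume P[m] = m^2 + m + 2.
Then P[m+1] = P[m] + (2m + 2) = (m^2 + m + 2) + (2m + 2) = m^2 + 3m + 4,
and (m+1)^2 + (m+1) + 2 = m^2 + 3m + 4.
This completes the inductive step, so P[n] = n^2 + n + 2 for all n ≥ 1.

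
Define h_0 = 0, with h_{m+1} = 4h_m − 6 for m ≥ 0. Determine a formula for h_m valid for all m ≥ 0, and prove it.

Claim: h_m = -2·4^m + 2.

Base case: h_0 = 0, and -2·4^0 + 2 = -2 + 2 = 0.
Assume h_k = -2·4^k + 2 for some k ≥ 0.
Then h_{k+1} = 4h_k − 6 = 4·(-2·4^k + 2) − 6 = -8·4^k + 8 − 6 = -2·4^{k+1} + 2.
Hence h_m = -2·4^m + 2 for every m ≥ 0, by induction.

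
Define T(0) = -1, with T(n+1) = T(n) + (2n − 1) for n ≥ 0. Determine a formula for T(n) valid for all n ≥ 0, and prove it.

Claim: T(n) = n^2 − 2n − 1.

Base case: T(0) = -1, and 0^2 − 2·0 − 1 = -1.
Assume T(k) = k^2 − 2k − 1.
Then T(k+1) = T(k) + (2k − 1) = (k^2 − 2k − 1) + (2k − 1) = k^2 − 2,
and (k+1)^2 − 2·(k+1) − 1 = k^2 − 2.
Hence T(n) = n^2 − 2n − 1 for every n ≥ 0, by induction.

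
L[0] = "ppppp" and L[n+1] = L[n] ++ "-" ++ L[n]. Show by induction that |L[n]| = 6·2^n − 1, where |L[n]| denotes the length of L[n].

Base case: |L[0]| = 5, and 6·2^0 − 1 = 5.
Assume |L[m]| = 6·2^m − 1.
Then |L[m+1]| = |L[m]| + 1 + |L[m]| = 2|L[m]| + 1 = 2(6·2^m − 1) + 1 = 6·2^{m+1} − 2 + 1 = 6·2^{m+1} − 1.
This completes the inductive step, so |L[n]| = 6·2^n − 1 for all n ≥ 0.

|L[n]| = 6·2^n − 1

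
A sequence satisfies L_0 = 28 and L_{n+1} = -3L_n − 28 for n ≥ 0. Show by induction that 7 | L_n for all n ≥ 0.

Base case: L_0 = 28 = 7·4, so 7 | L_0.
Assume 7 | L_r, so L_r = 7t for some integer t.
Then L_{r+1} = -3L_r − 28 = -3·(7t) − 28 = 7(-3t − 4), so 7 | L_{r+1}.
By induction, 7 | L_n for all n ≥ 0.

7 | L_n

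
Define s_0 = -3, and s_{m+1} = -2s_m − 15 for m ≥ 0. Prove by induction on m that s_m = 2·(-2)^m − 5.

Base case: s_0 = -3, and 2·(-2)^0 − 5 = 2 − 5 = -3.
Assume s_j = 2·(-2)^j − 5 for some j ≥ 0.
Then s_{j+1} = -2s_j − 15 = -2·(2·(-2)^j − 5) − 15 = -4·(-2)^j + 10 − 15 = 2·(-2)^{j+1} − 5.
This completes the inductive step, so s_m = 2·(-2)^m − 5 for all m ≥ 0.

s_m = 2·(-2)^m − 5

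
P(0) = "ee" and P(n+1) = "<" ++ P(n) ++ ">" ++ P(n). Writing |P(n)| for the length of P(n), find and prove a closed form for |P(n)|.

Claim: |P(n)| = 2^{n+2} − 2.

Base case: |P(0)| = 2, and 2^{0+2} − 2 = 2.
Assume |P(r)| = 2^{r+2} − 2.
Then |P(r+1)| = 1 + |P(r)| + 1 + |P(r)| = 2|P(r)| + 2 = 2(2^{r+2} − 2) + 2 = 2^{r+3} − 4 + 2 = 2^{r+3} − 2.
This completes the inductive step, so |P(n)| = 2^{n+2} − 2 for all n ≥ 0.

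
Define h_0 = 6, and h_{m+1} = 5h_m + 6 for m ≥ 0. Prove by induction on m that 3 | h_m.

Base case: h_0 = 6 = 3·2, so 3 | h_0.
Assume 3 | h_k, so h_k = 3t for some integer t.
Then h_{k+1} = 5h_k + 6 = 5·(3t) + 6 = 3(5t + 2), so 3 | h_{k+1}.
Hence 3 | h_m for every m ≥ 0, by induction.

3 | h_m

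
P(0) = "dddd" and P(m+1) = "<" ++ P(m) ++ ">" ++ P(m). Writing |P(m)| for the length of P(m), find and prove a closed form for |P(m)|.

Claim: |P(m)| = 6·2^m − 2.

Base case: |P(0)| = 4, and 6·2^0 − 2 = 4.
Assume |P(r)| = 6·2^r − 2.
Then |P(r+1)| = 1 + |P(r)| + 1 + |P(r)| = 2|P(r)| + 2 = 2(6·2^r − 2) + 2 = 6·2^{r+1} − 4 + 2 = 6·2^{r+1} − 2.
Hence |P(m)| = 6·2^m − 2 for every m ≥ 0, by induction.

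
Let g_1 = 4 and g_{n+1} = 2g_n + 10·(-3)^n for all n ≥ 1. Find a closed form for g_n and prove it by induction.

Claim: g_n = -2^n − 2·(-3)^n.

Base case: g_1 = 4, and -2^1 − 2·(-3)^1 = -2 + 6 = 4.
Assume g_k = -2^k − 2·(-3)^k for some k ≥ 1.
Then g_{k+1} = 2g_k + 10·(-3)^k = 2·(-2^k − 2·(-3)^k) + 10·(-3)^k = -2^{k+1} − 4·(-3)^k + 10·(-3)^k = -2^{k+1} + 6·(-3)^k = -2^{k+1} − 2·(-3)^{k+1}.
This completes the inductive step, so g_n = -2^n − 2·(-3)^n for all n ≥ 1.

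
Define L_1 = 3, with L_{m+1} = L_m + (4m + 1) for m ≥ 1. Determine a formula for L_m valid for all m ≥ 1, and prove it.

Claim: L_m = 2m^2 − m + 2.

Base case: L_1 = 3, and 2·1^2 − 1 + 2 = 3.
Assume L_r = 2r^2 − r + 2.
Then L_{r+1} = L_r + (4r + 1) = (2r^2 − r + 2) + (4r + 1) = 2r^2 + 3r + 3,
and 2·(r+1)^2 − (r+1) + 2 = 2r^2 + 3r + 3.
Hence L_m = 2m^2 − m + 2 for every m ≥ 1, by induction.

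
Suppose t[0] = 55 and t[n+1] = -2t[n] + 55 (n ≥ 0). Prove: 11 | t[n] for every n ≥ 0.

Base case: t[0] = 55 = 11·5, so 11 | t[0].
Assume 11 | t[m], so t[m] = 11s for some integer s.
Then t[m+1] = -2t[m] + 55 = -2·(11s) + 55 = 11(-2s + 5), so 11 | t[m+1].
So the property holds for m+1, and by induction 11 | t[n] for all n ≥ 0.

11 | t[n]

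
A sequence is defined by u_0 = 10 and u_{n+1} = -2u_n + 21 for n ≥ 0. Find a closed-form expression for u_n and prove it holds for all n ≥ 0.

Claim: u_n = 3·(-2)^n + 7.

Base case: u_0 = 10, and 3·(-2)^0 + 7 = 3 + 7 = 10.
Assume u_m = 3·(-2)^m + 7 for some m ≥ 0.
Then u_{m+1} = -2u_m + 21 = -2·(3·(-2)^m + 7) + 21 = -6·(-2)^m − 14 + 21 = 3·(-2)^{m+1} + 7.
This completes the inductive step, so u_n = 3·(-2)^n + 7 for all n ≥ 0.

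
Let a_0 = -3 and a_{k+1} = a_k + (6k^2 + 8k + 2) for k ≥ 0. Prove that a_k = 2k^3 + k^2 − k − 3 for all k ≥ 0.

Base case: a_0 = -3, and 2·0^3 + 0^2 − 0 − 3 = -3.
Assume a_j = 2j^3 + j^2 − j − 3.
Then a_{j+1} = a_j + (6j^2 + 8j + 2) = (2j^3 + j^2 − j − 3) + (6j^2 + 8j + 2) = 2j^3 + 7j^2 + 7j − 1,
and 2·(j+1)^3 + (j+1)^2 − (j+1) − 3 = 2j^3 + 7j^2 + 7j − 1.
Hence a_k = 2k^3 + k^2 − k − 3 for every k ≥ 0, by induction.

a_k = 2k^3 + k^2 − k − 3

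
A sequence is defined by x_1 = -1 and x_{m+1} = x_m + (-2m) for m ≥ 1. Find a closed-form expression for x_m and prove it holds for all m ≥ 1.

Claim: x_m = -m^2 + m − 1.

Base case: x_1 = -1, and -1^2 + 1 − 1 = -1.
Assume x_k = -k^2 + k − 1.
Then x_{k+1} = x_k + (-2k) = (-k^2 + k − 1) + (-2k) = -k^2 − k − 1,
and -(k+1)^2 + (k+1) − 1 = -k^2 − k − 1.
By induction, x_m = -m^2 + m − 1 for all m ≥ 1.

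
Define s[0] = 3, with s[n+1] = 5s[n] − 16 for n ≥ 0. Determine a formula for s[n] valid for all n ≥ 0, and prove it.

Claim: s[n] = -5^n + 4.

Base case: s[0] = 3, and -5^0 + 4 = -1 + 4 = 3.
Assume s[r] = -5^r + 4 for some r ≥ 0.
Then s[r+1] = 5s[r] − 16 = 5·(-5^r + 4) − 16 = -5^{r+1} + 20 − 16 = -5^{r+1} + 4.
So the formula holds for r+1, and by induction s[n] = -5^n + 4 for all n ≥ 0.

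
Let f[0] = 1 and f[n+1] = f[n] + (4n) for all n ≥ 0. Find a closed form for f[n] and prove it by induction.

Claim: f[n] = 2n^2 − 2n + 1.

Base case: f[0] = 1, and 2·0^2 − 2·0 + 1 = 1.
Assume f[j] = 2j^2 − 2j + 1.
Then f[j+1] = f[j] + (4j) = (2j^2 − 2j + 1) + (4j) = 2j^2 + 2j + 1,
and 2·(j+1)^2 − 2·(j+1) + 1 = 2j^2 + 2j + 1.
By induction, f[n] = 2n^2 − 2n + 1 for all n ≥ 0.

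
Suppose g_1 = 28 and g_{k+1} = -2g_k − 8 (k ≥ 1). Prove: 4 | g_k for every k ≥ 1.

Base case: g_1 = 28 = 4·7, so 4 | g_1.
Assume 4 | g_r, so g_r = 4t for some integer t.
Then g_{r+1} = -2g_r − 8 = -2·(4t) − 8 = 4(-2t − 2), so 4 | g_{r+1}.
By induction, 4 | g_k for all k ≥ 1.

4 | g_k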